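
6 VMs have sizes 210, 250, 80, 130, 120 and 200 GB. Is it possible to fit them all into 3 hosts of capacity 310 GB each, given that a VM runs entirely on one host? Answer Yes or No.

No

Total = 990 GB; ⌈990/310⌉ = 4.
At least 4 hosts are required, but only 3 are allowed.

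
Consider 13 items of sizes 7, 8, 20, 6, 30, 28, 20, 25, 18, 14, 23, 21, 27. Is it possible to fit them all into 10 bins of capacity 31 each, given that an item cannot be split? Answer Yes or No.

A valid assignment using 10 bins:
  bin 1: 30 = 30
  bin 2: 28 = 28
  bin 3: 27 = 27
  bin 4: 25 + 6 = 31
  bin 5: 23 + 8 = 31
  bin 6: 21 + 7 = 28
  bin 7: 20 = 20
  bin 8: 20 = 20
  bin 9: 18 = 18
  bin 10: 14 = 14
Every load is within 31, so 10 bins suffice.

Yes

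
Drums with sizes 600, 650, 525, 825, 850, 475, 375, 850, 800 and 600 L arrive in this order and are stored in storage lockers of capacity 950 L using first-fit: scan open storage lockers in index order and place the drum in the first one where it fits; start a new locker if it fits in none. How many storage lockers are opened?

9

  600 → locker 1 (new)  [load 600/950]
  650 → locker 2 (new)  [load 650/950]
  525 → locker 3 (new)  [load 525/950]
  825 → locker 4 (new)  [load 825/950]
  850 → locker 5 (new)  [load 850/950]
  475 → locker 6 (new)  [load 475/950]
  375 → locker 3  [load 900/950]
  850 → locker 7 (new)  [load 850/950]
  800 → locker 8 (new)  [load 800/950]
  600 → locker 9 (new)  [load 600/950]
9 storage lockers opened.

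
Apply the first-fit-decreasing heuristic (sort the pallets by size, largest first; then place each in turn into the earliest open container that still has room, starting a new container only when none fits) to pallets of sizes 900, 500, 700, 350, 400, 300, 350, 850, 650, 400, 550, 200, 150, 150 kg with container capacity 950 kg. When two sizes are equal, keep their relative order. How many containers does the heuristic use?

Sorted descending: 900, 850, 700, 650, 550, 500, 400, 400, 350, 350, 300, 200, 150, 150.
  900 → container 1 (new)  [load 900/950]
  850 → container 2 (new)  [load 850/950]
  700 → container 3 (new)  [load 700/950]
  650 → container 4 (new)  [load 650/950]
  550 → container 5 (new)  [load 550/950]
  500 → container 6 (new)  [load 500/950]
  400 → container 5  [load 950/950]
  400 → container 6  [load 900/950]
  350 → container 7 (new)  [load 350/950]
  350 → container 7  [load 700/950]
  300 → container 4  [load 950/950]
  200 → container 3  [load 900/950]
  150 → container 7  [load 850/950]
  150 → container 8 (new)  [load 150/950]
8 containers opened.

8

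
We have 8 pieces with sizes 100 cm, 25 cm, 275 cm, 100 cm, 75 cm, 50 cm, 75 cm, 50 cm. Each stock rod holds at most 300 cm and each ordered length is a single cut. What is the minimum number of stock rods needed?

3

Total = 275 + 100 + 100 + 75 + 75 + 50 + 50 + 25 = 750 cm.
Lower bound: ⌈750/300⌉ = 3 stock rods.
A packing using 3 stock rods:
  stock rod 1: 275 + 25 = 300
  stock rod 2: 100 + 100 + 75 = 275
  stock rod 3: 75 + 50 + 50 = 175
This matches the lower bound, so 3 is optimal.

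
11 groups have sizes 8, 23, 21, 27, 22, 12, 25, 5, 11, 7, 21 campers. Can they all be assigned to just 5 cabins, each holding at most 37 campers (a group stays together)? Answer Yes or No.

No

Total = 182 campers; ⌈182/37⌉ = 5.
6 groups each exceed half the capacity and cannot share a cabin, forcing at least 6 cabins.
At least 6 cabins are required, but only 5 are allowed.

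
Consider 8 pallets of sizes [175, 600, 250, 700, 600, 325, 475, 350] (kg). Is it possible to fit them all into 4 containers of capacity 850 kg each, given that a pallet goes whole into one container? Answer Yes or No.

No

Total = 3475 kg; ⌈3475/850⌉ = 5.
At least 5 containers are required, but only 4 are allowed.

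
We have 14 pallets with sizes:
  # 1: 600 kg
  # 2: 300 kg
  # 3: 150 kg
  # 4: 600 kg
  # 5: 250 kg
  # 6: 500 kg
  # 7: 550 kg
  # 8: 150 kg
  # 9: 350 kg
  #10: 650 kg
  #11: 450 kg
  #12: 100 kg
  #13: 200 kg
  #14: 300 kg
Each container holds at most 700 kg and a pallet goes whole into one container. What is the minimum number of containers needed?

8

Total = 650 + 600 + 600 + 550 + 500 + 450 + 350 + 300 + 300 + 250 + 200 + 150 + 150 + 100 = 5150 kg.
Lower bound: ⌈5150/700⌉ = 8 containers.
A packing using 8 containers:
  container 1: 650 = 650
  container 2: 600 + 100 = 700
  container 3: 600 = 600
  container 4: 550 + 150 = 700
  container 5: 500 + 200 = 700
  container 6: 450 + 250 = 700
  container 7: 350 + 300 = 650
  container 8: 300 + 150 = 450
This matches the lower bound, so 8 is optimal.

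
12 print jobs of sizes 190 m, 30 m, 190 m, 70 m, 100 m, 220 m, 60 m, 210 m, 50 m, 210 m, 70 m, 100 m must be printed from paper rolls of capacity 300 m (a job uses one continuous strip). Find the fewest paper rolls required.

6

Total = 220 + 210 + 210 + 190 + 190 + 100 + 100 + 70 + 70 + 60 + 50 + 30 = 1500 m.
Lower bound: ⌈1500/300⌉ = 5 paper rolls.
A packing using 6 paper rolls:
  roll 1: 220 + 70 = 290
  roll 2: 210 + 70 = 280
  roll 3: 210 + 60 + 30 = 300
  roll 4: 190 + 100 = 290
  roll 5: 190 + 100 = 290
  roll 6: 50 = 50
No arrangement into 5 paper rolls stays within capacity, so 6 is optimal.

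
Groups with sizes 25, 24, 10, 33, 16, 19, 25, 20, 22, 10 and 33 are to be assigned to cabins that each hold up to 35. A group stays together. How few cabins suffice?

Total = 33 + 33 + 25 + 25 + 24 + 22 + 20 + 19 + 16 + 10 + 10 = 237.
Lower bound: ⌈237/35⌉ = 7 cabins.
Also, 8 groups each exceed 35/2, and no two of those can share a cabin, so at least 8 cabins are needed.
A packing using 8 cabins:
  cabin 1: 33 = 33
  cabin 2: 33 = 33
  cabin 3: 25 + 10 = 35
  cabin 4: 25 + 10 = 35
  cabin 5: 24 = 24
  cabin 6: 22 = 22
  cabin 7: 20 = 20
  cabin 8: 19 + 16 = 35
This matches the lower bound, so 8 is optimal.

8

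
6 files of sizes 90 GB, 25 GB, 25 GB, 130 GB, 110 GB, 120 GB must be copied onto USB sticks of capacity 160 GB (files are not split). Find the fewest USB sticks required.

4

Total = 130 + 120 + 110 + 90 + 25 + 25 = 500 GB.
Lower bound: ⌈500/160⌉ = 4 USB sticks.
A packing using 4 USB sticks:
  USB stick 1: 130 + 25 = 155
  USB stick 2: 120 + 25 = 145
  USB stick 3: 110 = 110
  USB stick 4: 90 = 90
This matches the lower bound, so 4 is optimal.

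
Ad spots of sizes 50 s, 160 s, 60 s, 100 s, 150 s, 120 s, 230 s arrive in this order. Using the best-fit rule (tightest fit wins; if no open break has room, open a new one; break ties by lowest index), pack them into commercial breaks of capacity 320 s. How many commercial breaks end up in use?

  50 → break 1 (new)  [load 50/320]
  160 → break 1  [load 210/320]
  60 → break 1  [load 270/320]
  100 → break 2 (new)  [load 100/320]
  150 → break 2  [load 250/320]
  120 → break 3 (new)  [load 120/320]
  230 → break 4 (new)  [load 230/320]
4 commercial breaks opened.

4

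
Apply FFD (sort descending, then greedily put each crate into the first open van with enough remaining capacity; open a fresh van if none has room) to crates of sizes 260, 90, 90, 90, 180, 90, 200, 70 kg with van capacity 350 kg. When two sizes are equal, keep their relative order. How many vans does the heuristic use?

Sorted descending: 260, 200, 180, 90, 90, 90, 90, 70.
  260 → van 1 (new)  [load 260/350]
  200 → van 2 (new)  [load 200/350]
  180 → van 3 (new)  [load 180/350]
  90 → van 1  [load 350/350]
  90 → van 2  [load 290/350]
  90 → van 3  [load 270/350]
  90 → van 4 (new)  [load 90/350]
  70 → van 3  [load 340/350]
4 vans opened.

4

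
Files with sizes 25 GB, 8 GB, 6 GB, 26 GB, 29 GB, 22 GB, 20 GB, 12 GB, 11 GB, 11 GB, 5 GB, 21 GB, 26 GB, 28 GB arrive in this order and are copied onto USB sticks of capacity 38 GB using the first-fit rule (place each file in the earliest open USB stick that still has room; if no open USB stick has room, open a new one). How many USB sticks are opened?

  25 → USB stick 1 (new)  [load 25/38]
  8 → USB stick 1  [load 33/38]
  6 → USB stick 2 (new)  [load 6/38]
  26 → USB stick 2  [load 32/38]
  29 → USB stick 3 (new)  [load 29/38]
  22 → USB stick 4 (new)  [load 22/38]
  20 → USB stick 5 (new)  [load 20/38]
  12 → USB stick 4  [load 34/38]
  11 → USB stick 5  [load 31/38]
  11 → USB stick 6 (new)  [load 11/38]
  5 → USB stick 1  [load 38/38]
  21 → USB stick 6  [load 32/38]
  26 → USB stick 7 (new)  [load 26/38]
  28 → USB stick 8 (new)  [load 28/38]
8 USB sticks opened.

8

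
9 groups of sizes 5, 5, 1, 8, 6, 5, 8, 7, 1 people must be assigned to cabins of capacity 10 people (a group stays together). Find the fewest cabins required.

6

Total = 8 + 8 + 7 + 6 + 5 + 5 + 5 + 1 + 1 = 46 people.
Lower bound: ⌈46/10⌉ = 5 cabins.
A packing using 6 cabins:
  cabin 1: 8 + 1 + 1 = 10
  cabin 2: 8 = 8
  cabin 3: 7 = 7
  cabin 4: 6 = 6
  cabin 5: 5 + 5 = 10
  cabin 6: 5 = 5
No arrangement into 5 cabins stays within capacity, so 6 is optimal.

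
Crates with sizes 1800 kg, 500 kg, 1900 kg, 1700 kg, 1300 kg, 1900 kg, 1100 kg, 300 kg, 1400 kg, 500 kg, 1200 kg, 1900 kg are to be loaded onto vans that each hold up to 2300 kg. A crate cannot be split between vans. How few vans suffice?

8

Total = 1900 + 1900 + 1900 + 1800 + 1700 + 1400 + 1300 + 1200 + 1100 + 500 + 500 + 300 = 15500 kg.
Lower bound: ⌈15500/2300⌉ = 7 vans.
Also, 8 crates each exceed 1150 kg, and no two of those can share a van, so at least 8 vans are needed.
A packing using 8 vans:
  van 1: 1900 + 300 = 2200
  van 2: 1900 = 1900
  van 3: 1900 = 1900
  van 4: 1800 + 500 = 2300
  van 5: 1700 + 500 = 2200
  van 6: 1400 = 1400
  van 7: 1300 = 1300
  van 8: 1200 + 1100 = 2300
This matches the lower bound, so 8 is optimal.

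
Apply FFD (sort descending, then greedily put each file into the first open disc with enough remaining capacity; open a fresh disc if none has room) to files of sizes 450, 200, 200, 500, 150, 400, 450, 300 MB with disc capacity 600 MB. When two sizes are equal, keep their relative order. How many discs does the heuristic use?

5

Sorted descending: 500, 450, 450, 400, 300, 200, 200, 150.
  500 → disc 1 (new)  [load 500/600]
  450 → disc 2 (new)  [load 450/600]
  450 → disc 3 (new)  [load 450/600]
  400 → disc 4 (new)  [load 400/600]
  300 → disc 5 (new)  [load 300/600]
  200 → disc 4  [load 600/600]
  200 → disc 5  [load 500/600]
  150 → disc 2  [load 600/600]
5 discs opened.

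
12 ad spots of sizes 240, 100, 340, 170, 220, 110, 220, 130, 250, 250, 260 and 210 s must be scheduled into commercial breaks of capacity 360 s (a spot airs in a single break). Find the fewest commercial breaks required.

9

Total = 340 + 260 + 250 + 250 + 240 + 220 + 220 + 210 + 170 + 130 + 110 + 100 = 2500 s.
Lower bound: ⌈2500/360⌉ = 7 commercial breaks.
Also, 8 ad spots each exceed 180 s, and no two of those can share a break, so at least 8 commercial breaks are needed.
A packing using 9 commercial breaks:
  break 1: 340 = 340
  break 2: 260 + 100 = 360
  break 3: 250 + 110 = 360
  break 4: 250 = 250
  break 5: 240 = 240
  break 6: 220 + 130 = 350
  break 7: 220 = 220
  break 8: 210 = 210
  break 9: 170 = 170
No arrangement into 8 commercial breaks stays within capacity, so 9 is optimal.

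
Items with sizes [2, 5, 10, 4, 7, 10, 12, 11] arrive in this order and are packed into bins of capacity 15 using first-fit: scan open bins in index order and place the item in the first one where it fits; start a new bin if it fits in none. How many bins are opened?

  2 → bin 1 (new)  [load 2/15]
  5 → bin 1  [load 7/15]
  10 → bin 2 (new)  [load 10/15]
  4 → bin 1  [load 11/15]
  7 → bin 3 (new)  [load 7/15]
  10 → bin 4 (new)  [load 10/15]
  12 → bin 5 (new)  [load 12/15]
  11 → bin 6 (new)  [load 11/15]
6 bins opened.

6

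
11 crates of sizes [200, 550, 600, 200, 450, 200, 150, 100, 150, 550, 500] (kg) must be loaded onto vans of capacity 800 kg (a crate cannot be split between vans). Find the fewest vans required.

5

Total = 600 + 550 + 550 + 500 + 450 + 200 + 200 + 200 + 150 + 150 + 100 = 3650 kg.
Lower bound: ⌈3650/800⌉ = 5 vans.
A packing using 5 vans:
  van 1: 600 + 200 = 800
  van 2: 550 + 200 = 750
  van 3: 550 + 200 = 750
  van 4: 500 + 150 + 150 = 800
  van 5: 450 + 100 = 550
This matches the lower bound, so 5 is optimal.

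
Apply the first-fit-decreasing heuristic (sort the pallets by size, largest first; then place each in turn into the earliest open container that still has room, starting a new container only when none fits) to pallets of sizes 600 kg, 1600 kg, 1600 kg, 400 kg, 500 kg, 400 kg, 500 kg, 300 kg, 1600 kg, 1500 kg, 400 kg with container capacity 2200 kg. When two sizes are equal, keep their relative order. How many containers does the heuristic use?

5

Sorted descending: 1600, 1600, 1600, 1500, 600, 500, 500, 400, 400, 400, 300.
  1600 → container 1 (new)  [load 1600/2200]
  1600 → container 2 (new)  [load 1600/2200]
  1600 → container 3 (new)  [load 1600/2200]
  1500 → container 4 (new)  [load 1500/2200]
  600 → container 1  [load 2200/2200]
  500 → container 2  [load 2100/2200]
  500 → container 3  [load 2100/2200]
  400 → container 4  [load 1900/2200]
  400 → container 5 (new)  [load 400/2200]
  400 → container 5  [load 800/2200]
  300 → container 4  [load 2200/2200]
5 containers opened.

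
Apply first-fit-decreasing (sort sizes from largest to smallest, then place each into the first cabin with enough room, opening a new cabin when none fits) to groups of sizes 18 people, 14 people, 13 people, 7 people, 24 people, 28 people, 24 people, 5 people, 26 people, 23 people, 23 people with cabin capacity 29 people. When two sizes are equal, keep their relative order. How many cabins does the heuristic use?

Sorted descending: 28, 26, 24, 24, 23, 23, 18, 14, 13, 7, 5.
  28 → cabin 1 (new)  [load 28/29]
  26 → cabin 2 (new)  [load 26/29]
  24 → cabin 3 (new)  [load 24/29]
  24 → cabin 4 (new)  [load 24/29]
  23 → cabin 5 (new)  [load 23/29]
  23 → cabin 6 (new)  [load 23/29]
  18 → cabin 7 (new)  [load 18/29]
  14 → cabin 8 (new)  [load 14/29]
  13 → cabin 8  [load 27/29]
  7 → cabin 7  [load 25/29]
  5 → cabin 3  [load 29/29]
8 cabins opened.

8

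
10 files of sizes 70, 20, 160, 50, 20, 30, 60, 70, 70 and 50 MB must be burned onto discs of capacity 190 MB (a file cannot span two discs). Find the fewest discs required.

4

Total = 160 + 70 + 70 + 70 + 60 + 50 + 50 + 30 + 20 + 20 = 600 MB.
Lower bound: ⌈600/190⌉ = 4 discs.
A packing using 4 discs:
  disc 1: 160 + 30 = 190
  disc 2: 70 + 70 + 50 = 190
  disc 3: 70 + 60 + 50 = 180
  disc 4: 20 + 20 = 40
This matches the lower bound, so 4 is optimal.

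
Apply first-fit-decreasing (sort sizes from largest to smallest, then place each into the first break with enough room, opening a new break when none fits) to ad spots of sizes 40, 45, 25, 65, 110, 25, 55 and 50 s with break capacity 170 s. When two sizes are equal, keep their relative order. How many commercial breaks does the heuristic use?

Sorted descending: 110, 65, 55, 50, 45, 40, 25, 25.
  110 → break 1 (new)  [load 110/170]
  65 → break 2 (new)  [load 65/170]
  55 → break 1  [load 165/170]
  50 → break 2  [load 115/170]
  45 → break 2  [load 160/170]
  40 → break 3 (new)  [load 40/170]
  25 → break 3  [load 65/170]
  25 → break 3  [load 90/170]
3 commercial breaks opened.

3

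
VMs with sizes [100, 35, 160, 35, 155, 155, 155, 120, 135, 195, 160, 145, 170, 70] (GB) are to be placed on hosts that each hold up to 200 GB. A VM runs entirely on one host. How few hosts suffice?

11

Total = 195 + 170 + 160 + 160 + 155 + 155 + 155 + 145 + 135 + 120 + 100 + 70 + 35 + 35 = 1790 GB.
Lower bound: ⌈1790/200⌉ = 9 hosts.
Also, 10 VMs each exceed 100 GB, and no two of those can share a host, so at least 10 hosts are needed.
A packing using 11 hosts:
  host 1: 195 = 195
  host 2: 170 = 170
  host 3: 160 + 35 = 195
  host 4: 160 + 35 = 195
  host 5: 155 = 155
  host 6: 155 = 155
  host 7: 155 = 155
  host 8: 145 = 145
  host 9: 135 = 135
  host 10: 120 + 70 = 190
  host 11: 100 = 100
No arrangement into 10 hosts stays within capacity, so 11 is optimal.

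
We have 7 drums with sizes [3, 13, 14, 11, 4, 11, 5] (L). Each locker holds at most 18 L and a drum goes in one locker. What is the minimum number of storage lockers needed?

Total = 14 + 13 + 11 + 11 + 5 + 4 + 3 = 61 L.
Lower bound: ⌈61/18⌉ = 4 storage lockers.
A packing using 4 storage lockers:
  locker 1: 14 + 4 = 18
  locker 2: 13 + 5 = 18
  locker 3: 11 + 3 = 14
  locker 4: 11 = 11
This matches the lower bound, so 4 is optimal.

4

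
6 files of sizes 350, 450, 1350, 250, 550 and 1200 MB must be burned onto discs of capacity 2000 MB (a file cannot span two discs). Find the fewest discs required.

Total = 1350 + 1200 + 550 + 450 + 350 + 250 = 4150 MB.
Lower bound: ⌈4150/2000⌉ = 3 discs.
A packing using 3 discs:
  disc 1: 1350 + 550 = 1900
  disc 2: 1200 + 450 + 350 = 2000
  disc 3: 250 = 250
This matches the lower bound, so 3 is optimal.

3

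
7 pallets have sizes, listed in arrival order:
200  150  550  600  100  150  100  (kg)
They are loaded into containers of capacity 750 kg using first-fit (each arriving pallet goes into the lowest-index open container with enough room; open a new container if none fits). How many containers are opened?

3

  200 → container 1 (new)  [load 200/750]
  150 → container 1  [load 350/750]
  550 → container 2 (new)  [load 550/750]
  600 → container 3 (new)  [load 600/750]
  100 → container 1  [load 450/750]
  150 → container 1  [load 600/750]
  100 → container 1  [load 700/750]
3 containers opened.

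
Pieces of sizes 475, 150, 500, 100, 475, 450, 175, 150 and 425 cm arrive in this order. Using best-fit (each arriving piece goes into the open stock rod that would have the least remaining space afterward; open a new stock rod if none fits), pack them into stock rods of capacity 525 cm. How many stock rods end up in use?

7

  475 → stock rod 1 (new)  [load 475/525]
  150 → stock rod 2 (new)  [load 150/525]
  500 → stock rod 3 (new)  [load 500/525]
  100 → stock rod 2  [load 250/525]
  475 → stock rod 4 (new)  [load 475/525]
  450 → stock rod 5 (new)  [load 450/525]
  175 → stock rod 2  [load 425/525]
  150 → stock rod 6 (new)  [load 150/525]
  425 → stock rod 7 (new)  [load 425/525]
7 stock rods opened.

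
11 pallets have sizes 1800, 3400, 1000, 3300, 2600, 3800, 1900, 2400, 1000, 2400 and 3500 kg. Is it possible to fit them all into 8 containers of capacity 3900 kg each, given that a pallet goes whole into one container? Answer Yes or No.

A valid assignment using 8 containers:
  container 1: 3800 = 3800
  container 2: 3500 = 3500
  container 3: 3400 = 3400
  container 4: 3300 = 3300
  container 5: 2600 + 1000 = 3600
  container 6: 2400 + 1000 = 3400
  container 7: 2400 = 2400
  container 8: 1900 + 1800 = 3700
Every load is within 3900 kg, so 8 containers suffice.

Yes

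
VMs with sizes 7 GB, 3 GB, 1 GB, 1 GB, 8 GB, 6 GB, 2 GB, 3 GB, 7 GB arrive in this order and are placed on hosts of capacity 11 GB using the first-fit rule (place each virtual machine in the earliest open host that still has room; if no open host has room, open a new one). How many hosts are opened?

4

  7 → host 1 (new)  [load 7/11]
  3 → host 1  [load 10/11]
  1 → host 1  [load 11/11]
  1 → host 2 (new)  [load 1/11]
  8 → host 2  [load 9/11]
  6 → host 3 (new)  [load 6/11]
  2 → host 2  [load 11/11]
  3 → host 3  [load 9/11]
  7 → host 4 (new)  [load 7/11]
4 hosts opened.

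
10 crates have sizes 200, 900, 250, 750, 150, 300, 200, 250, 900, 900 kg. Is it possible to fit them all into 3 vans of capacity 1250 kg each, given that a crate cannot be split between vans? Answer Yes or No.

Total = 4800 kg; ⌈4800/1250⌉ = 4.
At least 4 vans are required, but only 3 are allowed.

No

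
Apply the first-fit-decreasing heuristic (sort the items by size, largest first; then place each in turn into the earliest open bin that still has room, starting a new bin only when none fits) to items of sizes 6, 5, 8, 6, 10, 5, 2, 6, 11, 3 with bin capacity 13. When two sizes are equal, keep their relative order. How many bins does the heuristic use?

5

Sorted descending: 11, 10, 8, 6, 6, 6, 5, 5, 3, 2.
  11 → bin 1 (new)  [load 11/13]
  10 → bin 2 (new)  [load 10/13]
  8 → bin 3 (new)  [load 8/13]
  6 → bin 4 (new)  [load 6/13]
  6 → bin 4  [load 12/13]
  6 → bin 5 (new)  [load 6/13]
  5 → bin 3  [load 13/13]
  5 → bin 5  [load 11/13]
  3 → bin 2  [load 13/13]
  2 → bin 1  [load 13/13]
5 bins opened.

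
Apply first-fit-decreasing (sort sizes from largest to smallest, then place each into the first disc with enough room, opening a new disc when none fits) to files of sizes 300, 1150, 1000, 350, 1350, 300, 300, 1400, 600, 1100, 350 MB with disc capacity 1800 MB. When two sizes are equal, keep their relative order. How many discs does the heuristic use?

5

Sorted descending: 1400, 1350, 1150, 1100, 1000, 600, 350, 350, 300, 300, 300.
  1400 → disc 1 (new)  [load 1400/1800]
  1350 → disc 2 (new)  [load 1350/1800]
  1150 → disc 3 (new)  [load 1150/1800]
  1100 → disc 4 (new)  [load 1100/1800]
  1000 → disc 5 (new)  [load 1000/1800]
  600 → disc 3  [load 1750/1800]
  350 → disc 1  [load 1750/1800]
  350 → disc 2  [load 1700/1800]
  300 → disc 4  [load 1400/1800]
  300 → disc 4  [load 1700/1800]
  300 → disc 5  [load 1300/1800]
5 discs opened.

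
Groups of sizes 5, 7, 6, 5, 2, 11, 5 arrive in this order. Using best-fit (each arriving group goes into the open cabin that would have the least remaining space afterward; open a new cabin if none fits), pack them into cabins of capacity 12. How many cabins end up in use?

  5 → cabin 1 (new)  [load 5/12]
  7 → cabin 1  [load 12/12]
  6 → cabin 2 (new)  [load 6/12]
  5 → cabin 2  [load 11/12]
  2 → cabin 3 (new)  [load 2/12]
  11 → cabin 4 (new)  [load 11/12]
  5 → cabin 3  [load 7/12]
4 cabins opened.

4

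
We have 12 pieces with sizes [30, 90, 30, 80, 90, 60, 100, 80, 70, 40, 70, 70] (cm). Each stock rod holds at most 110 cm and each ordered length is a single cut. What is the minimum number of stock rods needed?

Total = 100 + 90 + 90 + 80 + 80 + 70 + 70 + 70 + 60 + 40 + 30 + 30 = 810 cm.
Lower bound: ⌈810/110⌉ = 8 stock rods.
Also, 9 pieces each exceed 55 cm, and no two of those can share a stock rod, so at least 9 stock rods are needed.
A packing using 9 stock rods:
  stock rod 1: 100 = 100
  stock rod 2: 90 = 90
  stock rod 3: 90 = 90
  stock rod 4: 80 + 30 = 110
  stock rod 5: 80 + 30 = 110
  stock rod 6: 70 + 40 = 110
  stock rod 7: 70 = 70
  stock rod 8: 70 = 70
  stock rod 9: 60 = 60
This matches the lower bound, so 9 is optimal.

9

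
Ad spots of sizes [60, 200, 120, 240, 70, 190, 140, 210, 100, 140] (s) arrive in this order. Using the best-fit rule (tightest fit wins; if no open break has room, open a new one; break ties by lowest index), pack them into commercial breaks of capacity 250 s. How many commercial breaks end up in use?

7

  60 → break 1 (new)  [load 60/250]
  200 → break 2 (new)  [load 200/250]
  120 → break 1  [load 180/250]
  240 → break 3 (new)  [load 240/250]
  70 → break 1  [load 250/250]
  190 → break 4 (new)  [load 190/250]
  140 → break 5 (new)  [load 140/250]
  210 → break 6 (new)  [load 210/250]
  100 → break 5  [load 240/250]
  140 → break 7 (new)  [load 140/250]
7 commercial breaks opened.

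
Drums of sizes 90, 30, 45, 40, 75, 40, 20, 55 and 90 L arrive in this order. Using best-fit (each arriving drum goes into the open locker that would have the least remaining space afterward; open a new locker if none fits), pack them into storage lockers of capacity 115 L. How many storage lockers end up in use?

  90 → locker 1 (new)  [load 90/115]
  30 → locker 2 (new)  [load 30/115]
  45 → locker 2  [load 75/115]
  40 → locker 2  [load 115/115]
  75 → locker 3 (new)  [load 75/115]
  40 → locker 3  [load 115/115]
  20 → locker 1  [load 110/115]
  55 → locker 4 (new)  [load 55/115]
  90 → locker 5 (new)  [load 90/115]
5 storage lockers opened.

5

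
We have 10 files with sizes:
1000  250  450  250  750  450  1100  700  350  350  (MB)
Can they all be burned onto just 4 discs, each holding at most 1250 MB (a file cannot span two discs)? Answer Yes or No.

Total = 5650 MB; ⌈5650/1250⌉ = 5.
At least 5 discs are required, but only 4 are allowed.

No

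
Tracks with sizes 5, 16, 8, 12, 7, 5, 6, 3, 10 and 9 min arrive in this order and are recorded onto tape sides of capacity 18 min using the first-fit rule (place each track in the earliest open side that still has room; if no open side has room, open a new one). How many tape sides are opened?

6

  5 → side 1 (new)  [load 5/18]
  16 → side 2 (new)  [load 16/18]
  8 → side 1  [load 13/18]
  12 → side 3 (new)  [load 12/18]
  7 → side 4 (new)  [load 7/18]
  5 → side 1  [load 18/18]
  6 → side 3  [load 18/18]
  3 → side 4  [load 10/18]
  10 → side 5 (new)  [load 10/18]
  9 → side 6 (new)  [load 9/18]
6 tape sides opened.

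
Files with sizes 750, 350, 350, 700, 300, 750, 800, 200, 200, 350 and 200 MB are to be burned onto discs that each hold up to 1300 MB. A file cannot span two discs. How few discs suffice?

Total = 800 + 750 + 750 + 700 + 350 + 350 + 350 + 300 + 200 + 200 + 200 = 4950 MB.
Lower bound: ⌈4950/1300⌉ = 4 discs.
A packing using 4 discs:
  disc 1: 800 + 350 = 1150
  disc 2: 750 + 350 + 200 = 1300
  disc 3: 750 + 350 + 200 = 1300
  disc 4: 700 + 300 + 200 = 1200
This matches the lower bound, so 4 is optimal.

4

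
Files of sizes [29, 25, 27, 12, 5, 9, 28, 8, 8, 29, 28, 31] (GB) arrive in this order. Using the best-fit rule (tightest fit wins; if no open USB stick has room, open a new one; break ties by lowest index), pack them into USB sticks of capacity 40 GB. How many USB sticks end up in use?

7

  29 → USB stick 1 (new)  [load 29/40]
  25 → USB stick 2 (new)  [load 25/40]
  27 → USB stick 3 (new)  [load 27/40]
  12 → USB stick 3  [load 39/40]
  5 → USB stick 1  [load 34/40]
  9 → USB stick 2  [load 34/40]
  28 → USB stick 4 (new)  [load 28/40]
  8 → USB stick 4  [load 36/40]
  8 → USB stick 5 (new)  [load 8/40]
  29 → USB stick 5  [load 37/40]
  28 → USB stick 6 (new)  [load 28/40]
  31 → USB stick 7 (new)  [load 31/40]
7 USB sticks opened.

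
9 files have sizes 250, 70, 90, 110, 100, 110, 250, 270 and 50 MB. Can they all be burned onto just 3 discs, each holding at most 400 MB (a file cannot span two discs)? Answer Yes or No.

No

Total = 1300 MB; ⌈1300/400⌉ = 4.
At least 4 discs are required, but only 3 are allowed.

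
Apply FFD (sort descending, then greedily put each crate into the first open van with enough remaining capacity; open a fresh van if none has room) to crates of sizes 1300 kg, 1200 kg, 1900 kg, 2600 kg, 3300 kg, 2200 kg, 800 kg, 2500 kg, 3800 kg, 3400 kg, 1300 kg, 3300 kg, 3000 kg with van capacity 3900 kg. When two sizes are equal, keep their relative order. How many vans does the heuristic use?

9

Sorted descending: 3800, 3400, 3300, 3300, 3000, 2600, 2500, 2200, 1900, 1300, 1300, 1200, 800.
  3800 → van 1 (new)  [load 3800/3900]
  3400 → van 2 (new)  [load 3400/3900]
  3300 → van 3 (new)  [load 3300/3900]
  3300 → van 4 (new)  [load 3300/3900]
  3000 → van 5 (new)  [load 3000/3900]
  2600 → van 6 (new)  [load 2600/3900]
  2500 → van 7 (new)  [load 2500/3900]
  2200 → van 8 (new)  [load 2200/3900]
  1900 → van 9 (new)  [load 1900/3900]
  1300 → van 6  [load 3900/3900]
  1300 → van 7  [load 3800/3900]
  1200 → van 8  [load 3400/3900]
  800 → van 5  [load 3800/3900]
9 vans opened.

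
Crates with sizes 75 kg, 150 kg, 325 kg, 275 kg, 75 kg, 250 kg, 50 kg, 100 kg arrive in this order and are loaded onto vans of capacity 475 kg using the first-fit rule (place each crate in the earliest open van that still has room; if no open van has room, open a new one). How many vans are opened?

4

  75 → van 1 (new)  [load 75/475]
  150 → van 1  [load 225/475]
  325 → van 2 (new)  [load 325/475]
  275 → van 3 (new)  [load 275/475]
  75 → van 1  [load 300/475]
  250 → van 4 (new)  [load 250/475]
  50 → van 1  [load 350/475]
  100 → van 1  [load 450/475]
4 vans opened.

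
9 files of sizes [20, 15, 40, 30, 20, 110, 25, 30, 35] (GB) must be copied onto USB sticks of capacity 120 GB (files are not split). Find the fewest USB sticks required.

Total = 110 + 40 + 35 + 30 + 30 + 25 + 20 + 20 + 15 = 325 GB.
Lower bound: ⌈325/120⌉ = 3 USB sticks.
A packing using 3 USB sticks:
  USB stick 1: 110 = 110
  USB stick 2: 40 + 35 + 30 + 15 = 120
  USB stick 3: 30 + 25 + 20 + 20 = 95
This matches the lower bound, so 3 is optimal.

3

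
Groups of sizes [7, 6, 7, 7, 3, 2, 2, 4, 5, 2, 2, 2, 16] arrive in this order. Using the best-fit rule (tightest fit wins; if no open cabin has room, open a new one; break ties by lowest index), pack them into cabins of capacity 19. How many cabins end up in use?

4

  7 → cabin 1 (new)  [load 7/19]
  6 → cabin 1  [load 13/19]
  7 → cabin 2 (new)  [load 7/19]
  7 → cabin 2  [load 14/19]
  3 → cabin 2  [load 17/19]
  2 → cabin 2  [load 19/19]
  2 → cabin 1  [load 15/19]
  4 → cabin 1  [load 19/19]
  5 → cabin 3 (new)  [load 5/19]
  2 → cabin 3  [load 7/19]
  2 → cabin 3  [load 9/19]
  2 → cabin 3  [load 11/19]
  16 → cabin 4 (new)  [load 16/19]
4 cabins opened.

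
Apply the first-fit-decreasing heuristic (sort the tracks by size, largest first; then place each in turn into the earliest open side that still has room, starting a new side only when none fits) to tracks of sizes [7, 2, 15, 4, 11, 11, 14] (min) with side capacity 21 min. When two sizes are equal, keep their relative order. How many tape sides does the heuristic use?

Sorted descending: 15, 14, 11, 11, 7, 4, 2.
  15 → side 1 (new)  [load 15/21]
  14 → side 2 (new)  [load 14/21]
  11 → side 3 (new)  [load 11/21]
  11 → side 4 (new)  [load 11/21]
  7 → side 2  [load 21/21]
  4 → side 1  [load 19/21]
  2 → side 1  [load 21/21]
4 tape sides opened.

4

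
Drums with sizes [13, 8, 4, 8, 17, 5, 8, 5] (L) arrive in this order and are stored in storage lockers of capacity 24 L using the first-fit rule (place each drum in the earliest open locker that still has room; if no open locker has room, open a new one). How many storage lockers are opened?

4

  13 → locker 1 (new)  [load 13/24]
  8 → locker 1  [load 21/24]
  4 → locker 2 (new)  [load 4/24]
  8 → locker 2  [load 12/24]
  17 → locker 3 (new)  [load 17/24]
  5 → locker 2  [load 17/24]
  8 → locker 4 (new)  [load 8/24]
  5 → locker 2  [load 22/24]
4 storage lockers opened.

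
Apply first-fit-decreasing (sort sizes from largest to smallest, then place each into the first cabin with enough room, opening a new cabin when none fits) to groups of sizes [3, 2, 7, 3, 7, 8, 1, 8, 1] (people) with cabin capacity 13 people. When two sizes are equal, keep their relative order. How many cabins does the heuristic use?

Sorted descending: 8, 8, 7, 7, 3, 3, 2, 1, 1.
  8 → cabin 1 (new)  [load 8/13]
  8 → cabin 2 (new)  [load 8/13]
  7 → cabin 3 (new)  [load 7/13]
  7 → cabin 4 (new)  [load 7/13]
  3 → cabin 1  [load 11/13]
  3 → cabin 2  [load 11/13]
  2 → cabin 1  [load 13/13]
  1 → cabin 2  [load 12/13]
  1 → cabin 2  [load 13/13]
4 cabins opened.

4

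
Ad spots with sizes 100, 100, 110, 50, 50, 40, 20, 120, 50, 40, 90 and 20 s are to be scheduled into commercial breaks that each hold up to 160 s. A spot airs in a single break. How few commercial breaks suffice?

5

Total = 120 + 110 + 100 + 100 + 90 + 50 + 50 + 50 + 40 + 40 + 20 + 20 = 790 s.
Lower bound: ⌈790/160⌉ = 5 commercial breaks.
A packing using 5 commercial breaks:
  break 1: 120 + 40 = 160
  break 2: 110 + 50 = 160
  break 3: 100 + 50 = 150
  break 4: 100 + 40 + 20 = 160
  break 5: 90 + 50 + 20 = 160
This matches the lower bound, so 5 is optimal.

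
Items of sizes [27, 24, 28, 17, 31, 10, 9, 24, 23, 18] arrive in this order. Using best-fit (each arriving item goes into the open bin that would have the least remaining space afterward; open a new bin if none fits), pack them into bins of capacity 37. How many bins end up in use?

  27 → bin 1 (new)  [load 27/37]
  24 → bin 2 (new)  [load 24/37]
  28 → bin 3 (new)  [load 28/37]
  17 → bin 4 (new)  [load 17/37]
  31 → bin 5 (new)  [load 31/37]
  10 → bin 1  [load 37/37]
  9 → bin 3  [load 37/37]
  24 → bin 6 (new)  [load 24/37]
  23 → bin 7 (new)  [load 23/37]
  18 → bin 4  [load 35/37]
7 bins opened.

7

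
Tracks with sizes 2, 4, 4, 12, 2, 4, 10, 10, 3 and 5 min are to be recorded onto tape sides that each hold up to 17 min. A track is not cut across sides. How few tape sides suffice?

Total = 12 + 10 + 10 + 5 + 4 + 4 + 4 + 3 + 2 + 2 = 56 min.
Lower bound: ⌈56/17⌉ = 4 tape sides.
A packing using 4 tape sides:
  side 1: 12 + 5 = 17
  side 2: 10 + 4 + 3 = 17
  side 3: 10 + 4 + 2 = 16
  side 4: 4 + 2 = 6
This matches the lower bound, so 4 is optimal.

4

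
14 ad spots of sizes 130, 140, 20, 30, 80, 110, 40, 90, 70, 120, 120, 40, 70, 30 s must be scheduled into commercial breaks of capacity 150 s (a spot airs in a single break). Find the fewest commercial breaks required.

8

Total = 140 + 130 + 120 + 120 + 110 + 90 + 80 + 70 + 70 + 40 + 40 + 30 + 30 + 20 = 1090 s.
Lower bound: ⌈1090/150⌉ = 8 commercial breaks.
A packing using 8 commercial breaks:
  break 1: 140 = 140
  break 2: 130 + 20 = 150
  break 3: 120 + 30 = 150
  break 4: 120 + 30 = 150
  break 5: 110 + 40 = 150
  break 6: 90 + 40 = 130
  break 7: 80 + 70 = 150
  break 8: 70 = 70
This matches the lower bound, so 8 is optimal.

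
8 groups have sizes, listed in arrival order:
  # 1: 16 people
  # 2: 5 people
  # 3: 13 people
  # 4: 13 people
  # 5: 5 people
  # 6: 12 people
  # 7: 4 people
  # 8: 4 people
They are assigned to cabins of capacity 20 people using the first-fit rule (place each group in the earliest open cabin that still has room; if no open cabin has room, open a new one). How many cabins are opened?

4

  16 → cabin 1 (new)  [load 16/20]
  5 → cabin 2 (new)  [load 5/20]
  13 → cabin 2  [load 18/20]
  13 → cabin 3 (new)  [load 13/20]
  5 → cabin 3  [load 18/20]
  12 → cabin 4 (new)  [load 12/20]
  4 → cabin 1  [load 20/20]
  4 → cabin 4  [load 16/20]
4 cabins opened.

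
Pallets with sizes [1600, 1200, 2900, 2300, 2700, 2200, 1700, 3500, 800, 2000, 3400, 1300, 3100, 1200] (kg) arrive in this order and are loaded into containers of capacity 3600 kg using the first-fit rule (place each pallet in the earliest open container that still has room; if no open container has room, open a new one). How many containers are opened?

  1600 → container 1 (new)  [load 1600/3600]
  1200 → container 1  [load 2800/3600]
  2900 → container 2 (new)  [load 2900/3600]
  2300 → container 3 (new)  [load 2300/3600]
  2700 → container 4 (new)  [load 2700/3600]
  2200 → container 5 (new)  [load 2200/3600]
  1700 → container 6 (new)  [load 1700/3600]
  3500 → container 7 (new)  [load 3500/3600]
  800 → container 1  [load 3600/3600]
  2000 → container 8 (new)  [load 2000/3600]
  3400 → container 9 (new)  [load 3400/3600]
  1300 → container 3  [load 3600/3600]
  3100 → container 10 (new)  [load 3100/3600]
  1200 → container 5  [load 3400/3600]
10 containers opened.

10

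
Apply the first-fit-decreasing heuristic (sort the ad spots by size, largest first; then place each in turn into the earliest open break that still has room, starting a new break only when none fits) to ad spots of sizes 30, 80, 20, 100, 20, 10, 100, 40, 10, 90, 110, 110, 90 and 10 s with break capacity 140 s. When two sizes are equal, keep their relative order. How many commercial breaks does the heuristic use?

Sorted descending: 110, 110, 100, 100, 90, 90, 80, 40, 30, 20, 20, 10, 10, 10.
  110 → break 1 (new)  [load 110/140]
  110 → break 2 (new)  [load 110/140]
  100 → break 3 (new)  [load 100/140]
  100 → break 4 (new)  [load 100/140]
  90 → break 5 (new)  [load 90/140]
  90 → break 6 (new)  [load 90/140]
  80 → break 7 (new)  [load 80/140]
  40 → break 3  [load 140/140]
  30 → break 1  [load 140/140]
  20 → break 2  [load 130/140]
  20 → break 4  [load 120/140]
  10 → break 2  [load 140/140]
  10 → break 4  [load 130/140]
  10 → break 4  [load 140/140]
7 commercial breaks opened.

7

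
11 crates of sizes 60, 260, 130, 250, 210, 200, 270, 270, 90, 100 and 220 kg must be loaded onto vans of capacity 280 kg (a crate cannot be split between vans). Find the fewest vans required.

Total = 270 + 270 + 260 + 250 + 220 + 210 + 200 + 130 + 100 + 90 + 60 = 2060 kg.
Lower bound: ⌈2060/280⌉ = 8 vans.
A packing using 9 vans:
  van 1: 270 = 270
  van 2: 270 = 270
  van 3: 260 = 260
  van 4: 250 = 250
  van 5: 220 + 60 = 280
  van 6: 210 = 210
  van 7: 200 = 200
  van 8: 130 + 100 = 230
  van 9: 90 = 90
No arrangement into 8 vans stays within capacity, so 9 is optimal.

9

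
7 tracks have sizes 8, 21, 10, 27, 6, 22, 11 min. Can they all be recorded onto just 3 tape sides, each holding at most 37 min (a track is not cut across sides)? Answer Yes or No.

Yes

A valid assignment using 3 tape sides:
  side 1: 27 + 10 = 37
  side 2: 22 + 11 = 33
  side 3: 21 + 8 + 6 = 35
Every load is within 37 min, so 3 tape sides suffice.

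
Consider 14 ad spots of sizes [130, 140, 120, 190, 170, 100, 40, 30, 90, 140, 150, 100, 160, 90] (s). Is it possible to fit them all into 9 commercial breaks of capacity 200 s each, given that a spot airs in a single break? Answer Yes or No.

No

Total = 1650 s; ⌈1650/200⌉ = 9.
The bound of 9 does not rule out 9, but exhaustive search shows no assignment into 9 commercial breaks of capacity 200 s exists — the minimum is 10.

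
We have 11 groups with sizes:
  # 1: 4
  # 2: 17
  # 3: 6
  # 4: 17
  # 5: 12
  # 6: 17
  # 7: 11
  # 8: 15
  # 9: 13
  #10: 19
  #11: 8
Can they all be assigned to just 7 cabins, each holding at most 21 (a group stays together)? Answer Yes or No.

No

Total = 139; ⌈139/21⌉ = 7.
8 groups each exceed half the capacity and cannot share a cabin, forcing at least 8 cabins.
At least 8 cabins are required, but only 7 are allowed.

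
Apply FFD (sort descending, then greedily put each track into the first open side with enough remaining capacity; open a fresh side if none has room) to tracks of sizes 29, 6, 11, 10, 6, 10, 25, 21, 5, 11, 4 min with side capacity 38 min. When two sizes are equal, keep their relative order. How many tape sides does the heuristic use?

Sorted descending: 29, 25, 21, 11, 11, 10, 10, 6, 6, 5, 4.
  29 → side 1 (new)  [load 29/38]
  25 → side 2 (new)  [load 25/38]
  21 → side 3 (new)  [load 21/38]
  11 → side 2  [load 36/38]
  11 → side 3  [load 32/38]
  10 → side 4 (new)  [load 10/38]
  10 → side 4  [load 20/38]
  6 → side 1  [load 35/38]
  6 → side 3  [load 38/38]
  5 → side 4  [load 25/38]
  4 → side 4  [load 29/38]
4 tape sides opened.

4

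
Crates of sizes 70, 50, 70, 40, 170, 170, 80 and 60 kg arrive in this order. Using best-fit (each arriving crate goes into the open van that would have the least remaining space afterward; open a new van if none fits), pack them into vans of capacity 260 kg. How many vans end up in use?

3

  70 → van 1 (new)  [load 70/260]
  50 → van 1  [load 120/260]
  70 → van 1  [load 190/260]
  40 → van 1  [load 230/260]
  170 → van 2 (new)  [load 170/260]
  170 → van 3 (new)  [load 170/260]
  80 → van 2  [load 250/260]
  60 → van 3  [load 230/260]
3 vans opened.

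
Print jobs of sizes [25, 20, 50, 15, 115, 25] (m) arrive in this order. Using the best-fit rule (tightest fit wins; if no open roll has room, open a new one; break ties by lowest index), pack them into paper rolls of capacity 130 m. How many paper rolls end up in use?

  25 → roll 1 (new)  [load 25/130]
  20 → roll 1  [load 45/130]
  50 → roll 1  [load 95/130]
  15 → roll 1  [load 110/130]
  115 → roll 2 (new)  [load 115/130]
  25 → roll 3 (new)  [load 25/130]
3 paper rolls opened.

3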